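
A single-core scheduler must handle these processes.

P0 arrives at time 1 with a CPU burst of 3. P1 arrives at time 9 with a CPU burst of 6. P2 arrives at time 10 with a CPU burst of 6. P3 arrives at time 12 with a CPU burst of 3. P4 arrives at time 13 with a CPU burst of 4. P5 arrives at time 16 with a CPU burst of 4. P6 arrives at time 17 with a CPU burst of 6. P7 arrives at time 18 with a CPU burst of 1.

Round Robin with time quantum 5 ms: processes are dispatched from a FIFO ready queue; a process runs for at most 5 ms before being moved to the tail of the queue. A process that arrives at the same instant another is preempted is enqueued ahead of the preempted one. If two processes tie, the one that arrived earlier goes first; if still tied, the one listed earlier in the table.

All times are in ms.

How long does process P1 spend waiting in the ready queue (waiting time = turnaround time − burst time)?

Schedule: | idle 0-1 | P0 1-4 | idle 4-9 | P1 9-14 | P2 14-19 | P3 19-22 | P4 22-26 | P1 26-27 | P5 27-31 | P6 31-36 | P7 36-37 | P2 37-38 | P6 38-39 |
Completion: P0=4  P1=27  P2=38  P3=22  P4=26  P5=31  P6=39  P7=37
Waiting(P1) = turnaround − burst = 18 − 6 = 12

12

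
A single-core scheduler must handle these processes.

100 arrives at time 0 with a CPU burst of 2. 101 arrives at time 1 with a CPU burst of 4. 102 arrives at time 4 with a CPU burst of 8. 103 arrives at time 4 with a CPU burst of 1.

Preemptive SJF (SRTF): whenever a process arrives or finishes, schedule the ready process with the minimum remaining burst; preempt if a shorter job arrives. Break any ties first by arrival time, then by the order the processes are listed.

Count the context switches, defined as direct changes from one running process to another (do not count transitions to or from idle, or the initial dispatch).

4

Gantt: | 100 0-2 | 101 2-4 | 103 4-5 | 101 5-7 | 102 7-15 |
Completion: 100=2  101=7  102=15  103=5
Turnaround (C−A): 100=2  101=6  102=11  103=1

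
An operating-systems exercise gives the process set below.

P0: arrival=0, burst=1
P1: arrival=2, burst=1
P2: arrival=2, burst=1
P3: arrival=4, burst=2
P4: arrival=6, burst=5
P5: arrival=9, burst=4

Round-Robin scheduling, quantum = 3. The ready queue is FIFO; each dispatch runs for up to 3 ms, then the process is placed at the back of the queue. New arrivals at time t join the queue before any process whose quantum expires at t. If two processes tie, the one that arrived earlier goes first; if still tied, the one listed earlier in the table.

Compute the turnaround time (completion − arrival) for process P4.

8

Schedule: | P0 0-1 | idle 1-2 | P1 2-3 | P2 3-4 | P3 4-6 | P4 6-9 | P5 9-12 | P4 12-14 | P5 14-15 |
Completion: P0=1  P1=3  P2=4  P3=6  P4=14  P5=15
Turnaround (C−A): P0=1  P1=1  P2=2  P3=2  P4=8  P5=6
Turnaround(P4) = completion − arrival = 14 − 6 = 8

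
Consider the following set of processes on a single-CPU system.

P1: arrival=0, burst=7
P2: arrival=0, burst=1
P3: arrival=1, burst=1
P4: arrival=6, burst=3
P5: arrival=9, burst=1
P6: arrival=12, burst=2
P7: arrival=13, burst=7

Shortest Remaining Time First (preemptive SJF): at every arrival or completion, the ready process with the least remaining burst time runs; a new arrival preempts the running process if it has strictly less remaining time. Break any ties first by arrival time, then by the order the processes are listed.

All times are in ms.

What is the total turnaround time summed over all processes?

Gantt: | P2 0-1 | P3 1-2 | P1 2-9 | P5 9-10 | P4 10-13 | P6 13-15 | P7 15-22 |
Completion: P1=9  P2=1  P3=2  P4=13  P5=10  P6=15  P7=22
Turnaround (C−A): P1=9  P2=1  P3=1  P4=7  P5=1  P6=3  P7=9
Turnaround = completion − arrival: P1=9, P2=1, P3=1, P4=7, P5=1, P6=3, P7=9
Total turnaround = 9 + 1 + 1 + 7 + 1 + 3 + 9 = 31

31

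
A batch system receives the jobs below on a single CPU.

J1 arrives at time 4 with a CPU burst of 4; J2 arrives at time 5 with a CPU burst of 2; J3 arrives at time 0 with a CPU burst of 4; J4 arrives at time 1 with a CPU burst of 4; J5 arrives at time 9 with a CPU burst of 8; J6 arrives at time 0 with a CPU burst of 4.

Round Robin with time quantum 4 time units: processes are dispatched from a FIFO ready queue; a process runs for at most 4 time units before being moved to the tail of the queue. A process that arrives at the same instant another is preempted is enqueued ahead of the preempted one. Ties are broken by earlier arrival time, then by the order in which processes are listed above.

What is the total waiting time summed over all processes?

Gantt: | J3 0-4 | J6 4-8 | J4 8-12 | J1 12-16 | J2 16-18 | J5 18-26 |
Completion: J1=16  J2=18  J3=4  J4=12  J5=26  J6=8
Waiting = turnaround − burst: J1=8, J2=11, J3=0, J4=7, J5=9, J6=4
Total waiting = 8 + 11 + 0 + 7 + 9 + 4 = 39

39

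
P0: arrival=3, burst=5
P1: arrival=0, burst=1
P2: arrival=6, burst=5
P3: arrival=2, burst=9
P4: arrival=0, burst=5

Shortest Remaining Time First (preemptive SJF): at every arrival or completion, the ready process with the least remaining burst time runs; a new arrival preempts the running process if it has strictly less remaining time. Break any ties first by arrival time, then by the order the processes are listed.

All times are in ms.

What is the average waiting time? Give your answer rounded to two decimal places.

4.60

Schedule: | P1 0-1 | P4 1-6 | P0 6-11 | P2 11-16 | P3 16-25 |
Completion: P0=11  P1=1  P2=16  P3=25  P4=6
Waiting times: P0=3, P1=0, P2=5, P3=14, P4=1
Average waiting = (3+0+5+14+1) / 5 = 23/5 = 4.60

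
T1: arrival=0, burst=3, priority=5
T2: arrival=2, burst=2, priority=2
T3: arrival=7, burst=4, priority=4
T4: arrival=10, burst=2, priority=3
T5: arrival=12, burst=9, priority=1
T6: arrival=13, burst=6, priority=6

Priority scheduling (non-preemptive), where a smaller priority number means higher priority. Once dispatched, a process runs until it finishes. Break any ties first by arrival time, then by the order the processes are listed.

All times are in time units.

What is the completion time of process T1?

3

Timeline: | T1 0-3 | T2 3-5 | idle 5-7 | T3 7-11 | T4 11-13 | T5 13-22 | T6 22-28 |
Completion: T1=3  T2=5  T3=11  T4=13  T5=22  T6=28
Turnaround (C−A): T1=3  T2=3  T3=4  T4=3  T5=10  T6=15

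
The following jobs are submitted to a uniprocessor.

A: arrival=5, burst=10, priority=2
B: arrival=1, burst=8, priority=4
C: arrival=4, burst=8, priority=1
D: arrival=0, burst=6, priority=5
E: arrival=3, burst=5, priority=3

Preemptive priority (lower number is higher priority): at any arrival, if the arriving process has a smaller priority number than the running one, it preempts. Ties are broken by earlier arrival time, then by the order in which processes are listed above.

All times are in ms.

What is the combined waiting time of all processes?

79

Timeline: | D 0-1 | B 1-3 | E 3-4 | C 4-12 | A 12-22 | E 22-26 | B 26-32 | D 32-37 |
Completion: A=22  B=32  C=12  D=37  E=26
Turnaround (C−A): A=17  B=31  C=8  D=37  E=23
Waiting = turnaround − burst: A=7, B=23, C=0, D=31, E=18
Total waiting = 7 + 23 + 0 + 31 + 18 = 79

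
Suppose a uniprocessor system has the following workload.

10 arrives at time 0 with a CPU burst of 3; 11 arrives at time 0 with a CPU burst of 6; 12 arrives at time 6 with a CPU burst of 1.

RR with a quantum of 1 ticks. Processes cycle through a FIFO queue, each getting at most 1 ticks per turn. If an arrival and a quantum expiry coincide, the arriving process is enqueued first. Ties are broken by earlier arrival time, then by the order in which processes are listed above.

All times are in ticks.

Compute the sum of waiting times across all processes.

Timeline: | 10 0-1 | 11 1-2 | 10 2-3 | 11 3-4 | 10 4-5 | 11 5-6 | 12 6-7 | 11 7-10 |
Completion: 10=5  11=10  12=7
Waiting = turnaround − burst: 10=2, 11=4, 12=0
Total waiting = 2 + 4 + 0 = 6

6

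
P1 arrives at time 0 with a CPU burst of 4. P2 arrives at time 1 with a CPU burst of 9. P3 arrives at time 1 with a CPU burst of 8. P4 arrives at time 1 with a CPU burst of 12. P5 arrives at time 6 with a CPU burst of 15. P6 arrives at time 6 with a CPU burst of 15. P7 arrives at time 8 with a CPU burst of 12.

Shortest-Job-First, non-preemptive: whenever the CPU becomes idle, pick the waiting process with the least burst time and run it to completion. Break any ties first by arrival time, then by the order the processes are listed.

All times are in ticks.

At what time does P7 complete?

45

Schedule: | P1 0-4 | P3 4-12 | P2 12-21 | P4 21-33 | P7 33-45 | P5 45-60 | P6 60-75 |
Completion: P1=4  P2=21  P3=12  P4=33  P5=60  P6=75  P7=45
Turnaround (C−A): P1=4  P2=20  P3=11  P4=32  P5=54  P6=69  P7=37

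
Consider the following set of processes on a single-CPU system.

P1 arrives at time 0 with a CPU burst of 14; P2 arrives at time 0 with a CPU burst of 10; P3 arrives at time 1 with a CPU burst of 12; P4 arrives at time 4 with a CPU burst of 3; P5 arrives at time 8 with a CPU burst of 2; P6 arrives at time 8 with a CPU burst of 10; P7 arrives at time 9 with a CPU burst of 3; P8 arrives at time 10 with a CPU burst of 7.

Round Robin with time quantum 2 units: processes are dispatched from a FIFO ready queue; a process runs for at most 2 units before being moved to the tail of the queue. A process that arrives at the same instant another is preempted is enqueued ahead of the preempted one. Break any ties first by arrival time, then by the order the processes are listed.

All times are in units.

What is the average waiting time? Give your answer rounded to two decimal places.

Gantt: | P1 0-2 | P2 2-4 | P3 4-6 | P1 6-8 | P4 8-10 | P2 10-12 | P3 12-14 | P5 14-16 | P6 16-18 | P1 18-20 | P7 20-22 | P8 22-24 | P4 24-25 | P2 25-27 | P3 27-29 | P6 29-31 | P1 31-33 | P7 33-34 | P8 34-36 | P2 36-38 | P3 38-40 | P6 40-42 | P1 42-44 | P8 44-46 | P2 46-48 | P3 48-50 | P6 50-52 | P1 52-54 | P8 54-55 | P3 55-57 | P6 57-59 | P1 59-61 |
Completion: P1=61  P2=48  P3=57  P4=25  P5=16  P6=59  P7=34  P8=55
Waiting times: P1=47, P2=38, P3=44, P4=18, P5=6, P6=41, P7=22, P8=38
Average waiting = (47+38+44+18+6+41+22+38) / 8 = 254/8 = 31.75

31.75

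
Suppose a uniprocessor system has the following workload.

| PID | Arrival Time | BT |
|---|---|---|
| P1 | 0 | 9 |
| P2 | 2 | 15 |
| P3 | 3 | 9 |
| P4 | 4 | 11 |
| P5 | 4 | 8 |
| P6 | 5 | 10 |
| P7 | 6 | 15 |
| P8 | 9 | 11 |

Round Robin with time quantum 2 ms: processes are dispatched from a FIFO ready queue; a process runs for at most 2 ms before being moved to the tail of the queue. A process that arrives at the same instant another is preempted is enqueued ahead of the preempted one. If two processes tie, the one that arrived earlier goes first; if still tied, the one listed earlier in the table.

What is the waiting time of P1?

42

Schedule: | P1 0-2 | P2 2-4 | P1 4-6 | P3 6-8 | P4 8-10 | P5 10-12 | P2 12-14 | P6 14-16 | P7 16-18 | P1 18-20 | P3 20-22 | P8 22-24 | P4 24-26 | P5 26-28 | P2 28-30 | P6 30-32 | P7 32-34 | P1 34-36 | P3 36-38 | P8 38-40 | P4 40-42 | P5 42-44 | P2 44-46 | P6 46-48 | P7 48-50 | P1 50-51 | P3 51-53 | P8 53-55 | P4 55-57 | P5 57-59 | P2 59-61 | P6 61-63 | P7 63-65 | P3 65-66 | P8 66-68 | P4 68-70 | P2 70-72 | P6 72-74 | P7 74-76 | P8 76-78 | P4 78-79 | P2 79-81 | P7 81-83 | P8 83-84 | P2 84-85 | P7 85-88 |
Completion: P1=51  P2=85  P3=66  P4=79  P5=59  P6=74  P7=88  P8=84
Turnaround (C−A): P1=51  P2=83  P3=63  P4=75  P5=55  P6=69  P7=82  P8=75
Waiting(P1) = turnaround − burst = 51 − 9 = 42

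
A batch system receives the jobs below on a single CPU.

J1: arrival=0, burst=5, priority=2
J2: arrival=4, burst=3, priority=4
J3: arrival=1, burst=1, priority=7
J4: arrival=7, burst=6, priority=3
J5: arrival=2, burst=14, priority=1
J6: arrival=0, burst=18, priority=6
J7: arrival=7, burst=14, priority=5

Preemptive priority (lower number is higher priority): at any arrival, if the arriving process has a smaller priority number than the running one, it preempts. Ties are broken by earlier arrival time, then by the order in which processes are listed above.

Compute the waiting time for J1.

Timeline: | J1 0-2 | J5 2-16 | J1 16-19 | J4 19-25 | J2 25-28 | J7 28-42 | J6 42-60 | J3 60-61 |
Completion: J1=19  J2=28  J3=61  J4=25  J5=16  J6=60  J7=42
Turnaround (C−A): J1=19  J2=24  J3=60  J4=18  J5=14  J6=60  J7=35
Waiting(J1) = turnaround − burst = 19 − 5 = 14

14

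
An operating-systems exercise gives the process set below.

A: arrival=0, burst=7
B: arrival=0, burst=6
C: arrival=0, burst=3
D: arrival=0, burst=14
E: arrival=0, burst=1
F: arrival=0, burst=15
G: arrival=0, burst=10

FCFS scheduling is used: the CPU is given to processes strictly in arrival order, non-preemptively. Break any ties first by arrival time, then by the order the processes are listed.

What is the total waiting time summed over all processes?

Schedule: | A 0-7 | B 7-13 | C 13-16 | D 16-30 | E 30-31 | F 31-46 | G 46-56 |
Completion: A=7  B=13  C=16  D=30  E=31  F=46  G=56
Turnaround (C−A): A=7  B=13  C=16  D=30  E=31  F=46  G=56
Waiting = turnaround − burst: A=0, B=7, C=13, D=16, E=30, F=31, G=46
Total waiting = 0 + 7 + 13 + 16 + 30 + 31 + 46 = 143

143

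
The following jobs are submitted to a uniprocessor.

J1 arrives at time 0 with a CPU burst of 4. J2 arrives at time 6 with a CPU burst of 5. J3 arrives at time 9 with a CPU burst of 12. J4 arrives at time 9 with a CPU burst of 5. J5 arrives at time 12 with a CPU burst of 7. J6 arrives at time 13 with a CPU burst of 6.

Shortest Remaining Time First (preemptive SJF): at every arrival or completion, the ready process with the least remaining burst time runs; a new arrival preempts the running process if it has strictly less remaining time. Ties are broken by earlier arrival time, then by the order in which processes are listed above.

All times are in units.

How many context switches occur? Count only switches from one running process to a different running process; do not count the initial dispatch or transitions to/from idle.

4

Gantt: | J1 0-4 | idle 4-6 | J2 6-11 | J4 11-16 | J6 16-22 | J5 22-29 | J3 29-41 |
Completion: J1=4  J2=11  J3=41  J4=16  J5=29  J6=22
Turnaround (C−A): J1=4  J2=5  J3=32  J4=7  J5=17  J6=9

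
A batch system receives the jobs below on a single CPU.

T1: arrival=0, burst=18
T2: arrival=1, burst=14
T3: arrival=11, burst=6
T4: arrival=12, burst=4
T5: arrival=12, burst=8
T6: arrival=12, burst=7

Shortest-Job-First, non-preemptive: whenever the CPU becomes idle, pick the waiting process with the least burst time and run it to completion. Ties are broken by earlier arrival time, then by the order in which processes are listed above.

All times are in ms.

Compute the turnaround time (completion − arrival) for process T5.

31

Schedule: | T1 0-18 | T4 18-22 | T3 22-28 | T6 28-35 | T5 35-43 | T2 43-57 |
Completion: T1=18  T2=57  T3=28  T4=22  T5=43  T6=35
Turnaround (C−A): T1=18  T2=56  T3=17  T4=10  T5=31  T6=23
Turnaround(T5) = completion − arrival = 43 − 12 = 31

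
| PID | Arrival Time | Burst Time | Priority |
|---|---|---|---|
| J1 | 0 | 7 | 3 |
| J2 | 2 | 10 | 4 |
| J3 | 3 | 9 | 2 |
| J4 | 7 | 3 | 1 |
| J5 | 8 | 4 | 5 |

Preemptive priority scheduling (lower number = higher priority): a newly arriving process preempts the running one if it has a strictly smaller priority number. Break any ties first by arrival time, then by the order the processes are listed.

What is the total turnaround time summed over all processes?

86

Schedule: | J1 0-3 | J3 3-7 | J4 7-10 | J3 10-15 | J1 15-19 | J2 19-29 | J5 29-33 |
Completion: J1=19  J2=29  J3=15  J4=10  J5=33
Turnaround (C−A): J1=19  J2=27  J3=12  J4=3  J5=25
Turnaround = completion − arrival: J1=19, J2=27, J3=12, J4=3, J5=25
Total turnaround = 19 + 27 + 12 + 3 + 25 = 86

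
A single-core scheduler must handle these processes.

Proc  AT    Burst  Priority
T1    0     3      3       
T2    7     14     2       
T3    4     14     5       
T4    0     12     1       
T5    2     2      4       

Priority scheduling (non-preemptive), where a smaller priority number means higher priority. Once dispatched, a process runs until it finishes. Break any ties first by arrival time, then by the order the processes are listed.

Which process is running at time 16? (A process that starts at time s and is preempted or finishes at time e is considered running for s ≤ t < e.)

Schedule: | T4 0-12 | T2 12-26 | T1 26-29 | T5 29-31 | T3 31-45 |
Completion: T1=29  T2=26  T3=45  T4=12  T5=31
Turnaround (C−A): T1=29  T2=19  T3=41  T4=12  T5=29

T2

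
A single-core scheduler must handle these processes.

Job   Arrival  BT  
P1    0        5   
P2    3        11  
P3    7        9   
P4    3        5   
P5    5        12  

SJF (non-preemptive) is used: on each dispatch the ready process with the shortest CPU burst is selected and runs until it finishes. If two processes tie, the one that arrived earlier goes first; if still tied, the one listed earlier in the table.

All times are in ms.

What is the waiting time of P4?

2

Timeline: | P1 0-5 | P4 5-10 | P3 10-19 | P2 19-30 | P5 30-42 |
Completion: P1=5  P2=30  P3=19  P4=10  P5=42
Turnaround (C−A): P1=5  P2=27  P3=12  P4=7  P5=37
Waiting(P4) = turnaround − burst = 7 − 5 = 2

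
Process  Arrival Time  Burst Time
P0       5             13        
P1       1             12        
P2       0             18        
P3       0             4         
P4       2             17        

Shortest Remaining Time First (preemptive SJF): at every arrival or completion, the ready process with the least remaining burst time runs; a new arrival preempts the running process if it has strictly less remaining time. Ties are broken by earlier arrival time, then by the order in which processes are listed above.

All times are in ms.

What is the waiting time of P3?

Timeline: | P3 0-4 | P1 4-16 | P0 16-29 | P4 29-46 | P2 46-64 |
Completion: P0=29  P1=16  P2=64  P3=4  P4=46
Turnaround (C−A): P0=24  P1=15  P2=64  P3=4  P4=44
Waiting(P3) = turnaround − burst = 4 − 4 = 0

0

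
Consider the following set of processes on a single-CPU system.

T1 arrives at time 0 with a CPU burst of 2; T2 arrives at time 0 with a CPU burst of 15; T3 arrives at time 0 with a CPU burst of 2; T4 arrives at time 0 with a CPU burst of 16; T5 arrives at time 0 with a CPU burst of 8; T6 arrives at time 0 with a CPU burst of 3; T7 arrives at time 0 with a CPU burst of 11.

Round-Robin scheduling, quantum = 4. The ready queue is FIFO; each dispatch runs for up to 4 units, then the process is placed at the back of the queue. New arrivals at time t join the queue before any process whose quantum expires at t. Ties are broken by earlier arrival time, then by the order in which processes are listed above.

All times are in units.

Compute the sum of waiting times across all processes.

167

Gantt: | T1 0-2 | T2 2-6 | T3 6-8 | T4 8-12 | T5 12-16 | T6 16-19 | T7 19-23 | T2 23-27 | T4 27-31 | T5 31-35 | T7 35-39 | T2 39-43 | T4 43-47 | T7 47-50 | T2 50-53 | T4 53-57 |
Completion: T1=2  T2=53  T3=8  T4=57  T5=35  T6=19  T7=50
Turnaround (C−A): T1=2  T2=53  T3=8  T4=57  T5=35  T6=19  T7=50
Waiting = turnaround − burst: T1=0, T2=38, T3=6, T4=41, T5=27, T6=16, T7=39
Total waiting = 0 + 38 + 6 + 41 + 27 + 16 + 39 = 167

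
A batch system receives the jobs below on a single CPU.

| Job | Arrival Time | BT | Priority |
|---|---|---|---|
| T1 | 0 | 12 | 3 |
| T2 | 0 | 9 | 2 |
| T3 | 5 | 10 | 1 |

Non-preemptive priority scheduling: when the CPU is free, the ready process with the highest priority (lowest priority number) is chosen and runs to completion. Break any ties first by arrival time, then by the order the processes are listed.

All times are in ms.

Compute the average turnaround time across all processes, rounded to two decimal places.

Gantt: | T2 0-9 | T3 9-19 | T1 19-31 |
Completion: T1=31  T2=9  T3=19
Turnaround (C−A): T1=31  T2=9  T3=14
Turnaround times: T1=31, T2=9, T3=14
Average turnaround = (31+9+14) / 3 = 54/3 = 18.00

18.00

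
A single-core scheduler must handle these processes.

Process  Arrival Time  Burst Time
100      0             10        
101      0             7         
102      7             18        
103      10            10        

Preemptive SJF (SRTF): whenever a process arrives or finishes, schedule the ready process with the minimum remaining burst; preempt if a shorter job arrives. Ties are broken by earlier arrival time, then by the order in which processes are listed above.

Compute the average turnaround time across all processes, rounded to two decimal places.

19.75

Timeline: | 101 0-7 | 100 7-17 | 103 17-27 | 102 27-45 |
Completion: 100=17  101=7  102=45  103=27
Turnaround times: 100=17, 101=7, 102=38, 103=17
Average turnaround = (17+7+38+17) / 4 = 79/4 = 19.75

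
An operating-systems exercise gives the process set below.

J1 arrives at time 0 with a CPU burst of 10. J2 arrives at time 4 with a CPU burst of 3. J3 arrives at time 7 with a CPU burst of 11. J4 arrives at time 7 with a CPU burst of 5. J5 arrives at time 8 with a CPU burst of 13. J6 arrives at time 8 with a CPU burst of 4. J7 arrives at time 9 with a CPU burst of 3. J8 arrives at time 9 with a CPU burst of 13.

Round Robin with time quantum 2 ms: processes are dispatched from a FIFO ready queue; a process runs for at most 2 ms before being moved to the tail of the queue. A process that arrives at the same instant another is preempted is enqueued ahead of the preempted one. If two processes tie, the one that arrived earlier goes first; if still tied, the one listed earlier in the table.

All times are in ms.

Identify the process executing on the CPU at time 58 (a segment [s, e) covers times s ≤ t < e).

J8

Schedule: | J1 0-4 | J2 4-6 | J1 6-8 | J2 8-9 | J3 9-11 | J4 11-13 | J5 13-15 | J6 15-17 | J1 17-19 | J7 19-21 | J8 21-23 | J3 23-25 | J4 25-27 | J5 27-29 | J6 29-31 | J1 31-33 | J7 33-34 | J8 34-36 | J3 36-38 | J4 38-39 | J5 39-41 | J8 41-43 | J3 43-45 | J5 45-47 | J8 47-49 | J3 49-51 | J5 51-53 | J8 53-55 | J3 55-56 | J5 56-58 | J8 58-60 | J5 60-61 | J8 61-62 |
Completion: J1=33  J2=9  J3=56  J4=39  J5=61  J6=31  J7=34  J8=62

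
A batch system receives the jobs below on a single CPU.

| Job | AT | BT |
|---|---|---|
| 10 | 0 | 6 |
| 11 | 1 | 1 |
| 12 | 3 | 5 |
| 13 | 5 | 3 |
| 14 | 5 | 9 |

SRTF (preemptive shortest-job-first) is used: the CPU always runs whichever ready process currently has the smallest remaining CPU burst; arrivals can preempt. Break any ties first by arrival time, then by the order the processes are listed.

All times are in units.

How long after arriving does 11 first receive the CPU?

0

Timeline: | 10 0-1 | 11 1-2 | 10 2-7 | 13 7-10 | 12 10-15 | 14 15-24 |
Completion: 10=7  11=2  12=15  13=10  14=24
Turnaround (C−A): 10=7  11=1  12=12  13=5  14=19
Response(11) = first start − arrival = 1 − 1 = 0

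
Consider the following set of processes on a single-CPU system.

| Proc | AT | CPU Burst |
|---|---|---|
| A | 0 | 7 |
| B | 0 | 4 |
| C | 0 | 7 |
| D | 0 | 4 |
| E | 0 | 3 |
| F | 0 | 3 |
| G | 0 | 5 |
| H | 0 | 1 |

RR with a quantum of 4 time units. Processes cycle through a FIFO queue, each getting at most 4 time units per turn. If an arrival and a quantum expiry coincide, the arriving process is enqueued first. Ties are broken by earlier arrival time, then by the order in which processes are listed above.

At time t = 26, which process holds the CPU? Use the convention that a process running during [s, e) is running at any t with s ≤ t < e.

Gantt: | A 0-4 | B 4-8 | C 8-12 | D 12-16 | E 16-19 | F 19-22 | G 22-26 | H 26-27 | A 27-30 | C 30-33 | G 33-34 |
Completion: A=30  B=8  C=33  D=16  E=19  F=22  G=34  H=27
Turnaround (C−A): A=30  B=8  C=33  D=16  E=19  F=22  G=34  H=27

H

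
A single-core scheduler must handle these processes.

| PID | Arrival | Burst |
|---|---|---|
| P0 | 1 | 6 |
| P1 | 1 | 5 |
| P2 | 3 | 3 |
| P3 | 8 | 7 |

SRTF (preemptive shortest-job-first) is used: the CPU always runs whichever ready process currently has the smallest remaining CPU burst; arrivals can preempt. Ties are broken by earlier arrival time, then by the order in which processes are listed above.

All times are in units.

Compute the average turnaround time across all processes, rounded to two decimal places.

9.75

Schedule: | idle 0-1 | P1 1-6 | P2 6-9 | P0 9-15 | P3 15-22 |
Completion: P0=15  P1=6  P2=9  P3=22
Turnaround (C−A): P0=14  P1=5  P2=6  P3=14
Turnaround times: P0=14, P1=5, P2=6, P3=14
Average turnaround = (14+5+6+14) / 4 = 39/4 = 9.75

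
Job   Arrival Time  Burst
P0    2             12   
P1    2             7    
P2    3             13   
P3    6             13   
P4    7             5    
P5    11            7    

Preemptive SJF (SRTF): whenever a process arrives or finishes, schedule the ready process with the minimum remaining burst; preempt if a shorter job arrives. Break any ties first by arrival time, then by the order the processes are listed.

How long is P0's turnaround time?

Gantt: | idle 0-2 | P1 2-9 | P4 9-14 | P5 14-21 | P0 21-33 | P2 33-46 | P3 46-59 |
Completion: P0=33  P1=9  P2=46  P3=59  P4=14  P5=21
Turnaround(P0) = completion − arrival = 33 − 2 = 31

31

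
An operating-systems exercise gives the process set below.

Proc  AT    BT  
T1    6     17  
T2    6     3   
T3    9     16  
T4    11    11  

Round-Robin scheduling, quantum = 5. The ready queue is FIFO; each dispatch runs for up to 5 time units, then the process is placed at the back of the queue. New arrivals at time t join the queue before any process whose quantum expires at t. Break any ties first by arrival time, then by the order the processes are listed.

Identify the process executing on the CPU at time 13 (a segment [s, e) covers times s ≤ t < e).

Gantt: | idle 0-6 | T1 6-11 | T2 11-14 | T3 14-19 | T4 19-24 | T1 24-29 | T3 29-34 | T4 34-39 | T1 39-44 | T3 44-49 | T4 49-50 | T1 50-52 | T3 52-53 |
Completion: T1=52  T2=14  T3=53  T4=50

T2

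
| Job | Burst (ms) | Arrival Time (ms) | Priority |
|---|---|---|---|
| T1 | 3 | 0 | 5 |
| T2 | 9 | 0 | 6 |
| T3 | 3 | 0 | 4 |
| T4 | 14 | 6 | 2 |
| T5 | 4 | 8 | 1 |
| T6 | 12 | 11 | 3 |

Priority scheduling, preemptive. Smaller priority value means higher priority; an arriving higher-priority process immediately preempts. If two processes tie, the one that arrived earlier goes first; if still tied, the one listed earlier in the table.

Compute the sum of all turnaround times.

Gantt: | T3 0-3 | T1 3-6 | T4 6-8 | T5 8-12 | T4 12-24 | T6 24-36 | T2 36-45 |
Completion: T1=6  T2=45  T3=3  T4=24  T5=12  T6=36
Turnaround (C−A): T1=6  T2=45  T3=3  T4=18  T5=4  T6=25
Turnaround = completion − arrival: T1=6, T2=45, T3=3, T4=18, T5=4, T6=25
Total turnaround = 6 + 45 + 3 + 18 + 4 + 25 = 101

101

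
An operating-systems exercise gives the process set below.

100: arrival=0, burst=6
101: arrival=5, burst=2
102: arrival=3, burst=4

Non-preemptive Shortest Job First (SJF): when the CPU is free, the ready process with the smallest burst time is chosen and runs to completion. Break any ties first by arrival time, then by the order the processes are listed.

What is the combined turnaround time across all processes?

Timeline: | 100 0-6 | 101 6-8 | 102 8-12 |
Completion: 100=6  101=8  102=12
Turnaround = completion − arrival: 100=6, 101=3, 102=9
Total turnaround = 6 + 3 + 9 = 18

18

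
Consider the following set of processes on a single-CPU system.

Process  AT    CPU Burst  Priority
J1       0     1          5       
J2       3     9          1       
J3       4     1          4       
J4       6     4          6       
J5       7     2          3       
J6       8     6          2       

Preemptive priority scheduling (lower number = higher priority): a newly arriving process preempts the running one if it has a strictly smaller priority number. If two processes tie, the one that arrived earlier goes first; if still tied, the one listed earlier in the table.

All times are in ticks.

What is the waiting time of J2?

Schedule: | J1 0-1 | idle 1-3 | J2 3-12 | J6 12-18 | J5 18-20 | J3 20-21 | J4 21-25 |
Completion: J1=1  J2=12  J3=21  J4=25  J5=20  J6=18
Waiting(J2) = turnaround − burst = 9 − 9 = 0

0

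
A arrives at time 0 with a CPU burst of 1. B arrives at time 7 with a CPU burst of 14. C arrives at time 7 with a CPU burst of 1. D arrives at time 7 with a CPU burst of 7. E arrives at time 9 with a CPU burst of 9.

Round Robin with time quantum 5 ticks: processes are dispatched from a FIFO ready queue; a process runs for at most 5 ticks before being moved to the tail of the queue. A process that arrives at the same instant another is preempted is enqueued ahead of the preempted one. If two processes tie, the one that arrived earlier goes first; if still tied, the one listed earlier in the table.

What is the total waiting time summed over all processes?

Schedule: | A 0-1 | idle 1-7 | B 7-12 | C 12-13 | D 13-18 | E 18-23 | B 23-28 | D 28-30 | E 30-34 | B 34-38 |
Completion: A=1  B=38  C=13  D=30  E=34
Turnaround (C−A): A=1  B=31  C=6  D=23  E=25
Waiting = turnaround − burst: A=0, B=17, C=5, D=16, E=16
Total waiting = 0 + 17 + 5 + 16 + 16 = 54

54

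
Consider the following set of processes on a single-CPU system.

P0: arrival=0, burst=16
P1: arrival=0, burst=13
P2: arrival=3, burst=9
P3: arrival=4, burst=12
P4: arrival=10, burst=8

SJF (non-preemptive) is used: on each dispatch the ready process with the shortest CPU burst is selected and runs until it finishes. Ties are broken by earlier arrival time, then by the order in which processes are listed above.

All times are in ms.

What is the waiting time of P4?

Gantt: | P1 0-13 | P4 13-21 | P2 21-30 | P3 30-42 | P0 42-58 |
Completion: P0=58  P1=13  P2=30  P3=42  P4=21
Turnaround (C−A): P0=58  P1=13  P2=27  P3=38  P4=11
Waiting(P4) = turnaround − burst = 11 − 8 = 3

3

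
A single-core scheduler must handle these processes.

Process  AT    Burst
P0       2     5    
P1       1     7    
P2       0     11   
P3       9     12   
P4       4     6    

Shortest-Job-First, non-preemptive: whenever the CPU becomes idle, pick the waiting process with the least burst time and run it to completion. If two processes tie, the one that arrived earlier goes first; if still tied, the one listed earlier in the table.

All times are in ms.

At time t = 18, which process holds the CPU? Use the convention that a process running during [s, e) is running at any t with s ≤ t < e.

P4

Gantt: | P2 0-11 | P0 11-16 | P4 16-22 | P1 22-29 | P3 29-41 |
Completion: P0=16  P1=29  P2=11  P3=41  P4=22
Turnaround (C−A): P0=14  P1=28  P2=11  P3=32  P4=18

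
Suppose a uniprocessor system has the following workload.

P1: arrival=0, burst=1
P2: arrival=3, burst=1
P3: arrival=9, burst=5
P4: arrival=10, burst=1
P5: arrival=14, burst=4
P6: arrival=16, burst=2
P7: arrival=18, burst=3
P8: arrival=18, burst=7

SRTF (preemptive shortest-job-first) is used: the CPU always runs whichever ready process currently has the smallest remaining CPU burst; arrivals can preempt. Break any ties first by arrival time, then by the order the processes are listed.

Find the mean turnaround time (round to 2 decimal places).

Schedule: | P1 0-1 | idle 1-3 | P2 3-4 | idle 4-9 | P3 9-10 | P4 10-11 | P3 11-15 | P5 15-16 | P6 16-18 | P5 18-21 | P7 21-24 | P8 24-31 |
Completion: P1=1  P2=4  P3=15  P4=11  P5=21  P6=18  P7=24  P8=31
Turnaround (C−A): P1=1  P2=1  P3=6  P4=1  P5=7  P6=2  P7=6  P8=13
Turnaround times: P1=1, P2=1, P3=6, P4=1, P5=7, P6=2, P7=6, P8=13
Average turnaround = (1+1+6+1+7+2+6+13) / 8 = 37/8 = 4.63

4.63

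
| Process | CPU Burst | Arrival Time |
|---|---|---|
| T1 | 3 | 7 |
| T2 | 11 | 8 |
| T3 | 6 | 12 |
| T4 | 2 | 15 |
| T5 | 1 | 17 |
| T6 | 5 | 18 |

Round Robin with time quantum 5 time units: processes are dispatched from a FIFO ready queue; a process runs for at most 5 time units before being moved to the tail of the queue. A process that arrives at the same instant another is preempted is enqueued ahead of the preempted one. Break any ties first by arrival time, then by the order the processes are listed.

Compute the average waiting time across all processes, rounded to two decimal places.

Gantt: | idle 0-7 | T1 7-10 | T2 10-15 | T3 15-20 | T4 20-22 | T2 22-27 | T5 27-28 | T6 28-33 | T3 33-34 | T2 34-35 |
Completion: T1=10  T2=35  T3=34  T4=22  T5=28  T6=33
Turnaround (C−A): T1=3  T2=27  T3=22  T4=7  T5=11  T6=15
Waiting times: T1=0, T2=16, T3=16, T4=5, T5=10, T6=10
Average waiting = (0+16+16+5+10+10) / 6 = 57/6 = 9.50

9.50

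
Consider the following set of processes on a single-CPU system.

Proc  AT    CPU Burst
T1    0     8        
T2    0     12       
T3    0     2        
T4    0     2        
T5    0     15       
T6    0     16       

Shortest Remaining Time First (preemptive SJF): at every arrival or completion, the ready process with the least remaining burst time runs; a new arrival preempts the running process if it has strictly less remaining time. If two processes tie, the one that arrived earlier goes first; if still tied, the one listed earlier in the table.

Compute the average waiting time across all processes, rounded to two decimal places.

Gantt: | T3 0-2 | T4 2-4 | T1 4-12 | T2 12-24 | T5 24-39 | T6 39-55 |
Completion: T1=12  T2=24  T3=2  T4=4  T5=39  T6=55
Turnaround (C−A): T1=12  T2=24  T3=2  T4=4  T5=39  T6=55
Waiting times: T1=4, T2=12, T3=0, T4=2, T5=24, T6=39
Average waiting = (4+12+0+2+24+39) / 6 = 81/6 = 13.50

13.50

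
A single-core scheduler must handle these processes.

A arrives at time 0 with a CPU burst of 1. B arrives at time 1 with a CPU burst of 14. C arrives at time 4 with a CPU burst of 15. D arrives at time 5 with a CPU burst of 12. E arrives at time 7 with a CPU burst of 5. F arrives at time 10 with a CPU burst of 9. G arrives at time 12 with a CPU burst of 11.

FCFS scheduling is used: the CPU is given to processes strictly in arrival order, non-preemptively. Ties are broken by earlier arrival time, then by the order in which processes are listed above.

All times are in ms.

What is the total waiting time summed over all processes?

152

Gantt: | A 0-1 | B 1-15 | C 15-30 | D 30-42 | E 42-47 | F 47-56 | G 56-67 |
Completion: A=1  B=15  C=30  D=42  E=47  F=56  G=67
Waiting = turnaround − burst: A=0, B=0, C=11, D=25, E=35, F=37, G=44
Total waiting = 0 + 0 + 11 + 25 + 35 + 37 + 44 = 152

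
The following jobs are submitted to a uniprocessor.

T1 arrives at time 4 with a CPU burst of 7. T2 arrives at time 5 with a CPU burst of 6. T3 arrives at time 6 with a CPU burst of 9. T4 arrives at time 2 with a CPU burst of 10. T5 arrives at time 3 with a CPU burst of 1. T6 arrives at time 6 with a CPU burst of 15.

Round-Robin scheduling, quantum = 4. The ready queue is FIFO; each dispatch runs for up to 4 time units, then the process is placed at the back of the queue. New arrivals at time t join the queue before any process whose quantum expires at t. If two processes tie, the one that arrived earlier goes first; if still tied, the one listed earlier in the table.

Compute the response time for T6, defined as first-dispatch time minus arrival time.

Schedule: | idle 0-2 | T4 2-6 | T5 6-7 | T1 7-11 | T2 11-15 | T3 15-19 | T6 19-23 | T4 23-27 | T1 27-30 | T2 30-32 | T3 32-36 | T6 36-40 | T4 40-42 | T3 42-43 | T6 43-50 |
Completion: T1=30  T2=32  T3=43  T4=42  T5=7  T6=50
Response(T6) = first start − arrival = 19 − 6 = 13

13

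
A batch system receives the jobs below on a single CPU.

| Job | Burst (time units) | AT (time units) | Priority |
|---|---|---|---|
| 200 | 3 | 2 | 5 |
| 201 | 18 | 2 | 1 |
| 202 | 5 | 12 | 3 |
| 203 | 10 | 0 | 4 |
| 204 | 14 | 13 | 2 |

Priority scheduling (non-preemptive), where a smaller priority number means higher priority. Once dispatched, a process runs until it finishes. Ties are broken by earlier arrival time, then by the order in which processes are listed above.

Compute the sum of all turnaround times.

Schedule: | 203 0-10 | 201 10-28 | 204 28-42 | 202 42-47 | 200 47-50 |
Completion: 200=50  201=28  202=47  203=10  204=42
Turnaround = completion − arrival: 200=48, 201=26, 202=35, 203=10, 204=29
Total turnaround = 48 + 26 + 35 + 10 + 29 = 148

148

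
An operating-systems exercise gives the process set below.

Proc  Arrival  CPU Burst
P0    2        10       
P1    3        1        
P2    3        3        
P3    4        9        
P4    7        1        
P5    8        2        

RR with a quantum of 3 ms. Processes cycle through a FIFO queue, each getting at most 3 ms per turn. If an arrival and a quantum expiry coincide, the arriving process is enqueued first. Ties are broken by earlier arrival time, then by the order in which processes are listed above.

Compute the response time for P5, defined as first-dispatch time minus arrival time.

8

Schedule: | idle 0-2 | P0 2-5 | P1 5-6 | P2 6-9 | P3 9-12 | P0 12-15 | P4 15-16 | P5 16-18 | P3 18-21 | P0 21-24 | P3 24-27 | P0 27-28 |
Completion: P0=28  P1=6  P2=9  P3=27  P4=16  P5=18
Turnaround (C−A): P0=26  P1=3  P2=6  P3=23  P4=9  P5=10
Response(P5) = first start − arrival = 16 − 8 = 8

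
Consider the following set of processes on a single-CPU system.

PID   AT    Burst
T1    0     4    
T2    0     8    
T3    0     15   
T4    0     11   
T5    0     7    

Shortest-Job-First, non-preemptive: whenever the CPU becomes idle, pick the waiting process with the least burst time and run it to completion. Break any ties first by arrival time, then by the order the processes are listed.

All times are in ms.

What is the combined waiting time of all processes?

Timeline: | T1 0-4 | T5 4-11 | T2 11-19 | T4 19-30 | T3 30-45 |
Completion: T1=4  T2=19  T3=45  T4=30  T5=11
Waiting = turnaround − burst: T1=0, T2=11, T3=30, T4=19, T5=4
Total waiting = 0 + 11 + 30 + 19 + 4 = 64

64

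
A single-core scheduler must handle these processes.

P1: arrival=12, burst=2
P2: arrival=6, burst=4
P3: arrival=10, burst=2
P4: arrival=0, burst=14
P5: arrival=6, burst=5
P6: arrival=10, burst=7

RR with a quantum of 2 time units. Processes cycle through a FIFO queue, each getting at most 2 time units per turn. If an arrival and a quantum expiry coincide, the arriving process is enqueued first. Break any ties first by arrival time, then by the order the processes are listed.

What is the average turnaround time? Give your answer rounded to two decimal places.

Schedule: | P4 0-6 | P2 6-8 | P5 8-10 | P4 10-12 | P2 12-14 | P3 14-16 | P6 16-18 | P5 18-20 | P1 20-22 | P4 22-24 | P6 24-26 | P5 26-27 | P4 27-29 | P6 29-31 | P4 31-33 | P6 33-34 |
Completion: P1=22  P2=14  P3=16  P4=33  P5=27  P6=34
Turnaround times: P1=10, P2=8, P3=6, P4=33, P5=21, P6=24
Average turnaround = (10+8+6+33+21+24) / 6 = 102/6 = 17.00

17.00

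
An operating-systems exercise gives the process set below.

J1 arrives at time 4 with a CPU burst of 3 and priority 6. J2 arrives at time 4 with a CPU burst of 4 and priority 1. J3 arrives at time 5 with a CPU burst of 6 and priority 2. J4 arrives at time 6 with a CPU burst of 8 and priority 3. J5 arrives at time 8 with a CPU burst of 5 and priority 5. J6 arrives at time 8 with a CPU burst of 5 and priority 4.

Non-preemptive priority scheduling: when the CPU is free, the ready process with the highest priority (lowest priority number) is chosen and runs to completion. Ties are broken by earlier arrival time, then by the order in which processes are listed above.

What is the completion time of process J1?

35

Schedule: | idle 0-4 | J2 4-8 | J3 8-14 | J4 14-22 | J6 22-27 | J5 27-32 | J1 32-35 |
Completion: J1=35  J2=8  J3=14  J4=22  J5=32  J6=27
Turnaround (C−A): J1=31  J2=4  J3=9  J4=16  J5=24  J6=19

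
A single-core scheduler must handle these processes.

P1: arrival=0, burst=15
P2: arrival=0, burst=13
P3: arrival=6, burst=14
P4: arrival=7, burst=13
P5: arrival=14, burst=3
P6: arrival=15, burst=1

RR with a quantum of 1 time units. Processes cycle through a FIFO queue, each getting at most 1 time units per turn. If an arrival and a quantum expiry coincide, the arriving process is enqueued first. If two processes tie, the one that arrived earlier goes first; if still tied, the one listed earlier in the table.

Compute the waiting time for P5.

12

Gantt: | P1 0-1 | P2 1-2 | P1 2-3 | P2 3-4 | P1 4-5 | P2 5-6 | P1 6-7 | P3 7-8 | P2 8-9 | P4 9-10 | P1 10-11 | P3 11-12 | P2 12-13 | P4 13-14 | P1 14-15 | P3 15-16 | P2 16-17 | P5 17-18 | P4 18-19 | P6 19-20 | P1 20-21 | P3 21-22 | P2 22-23 | P5 23-24 | P4 24-25 | P1 25-26 | P3 26-27 | P2 27-28 | P5 28-29 | P4 29-30 | P1 30-31 | P3 31-32 | P2 32-33 | P4 33-34 | P1 34-35 | P3 35-36 | P2 36-37 | P4 37-38 | P1 38-39 | P3 39-40 | P2 40-41 | P4 41-42 | P1 42-43 | P3 43-44 | P2 44-45 | P4 45-46 | P1 46-47 | P3 47-48 | P2 48-49 | P4 49-50 | P1 50-51 | P3 51-52 | P4 52-53 | P1 53-54 | P3 54-55 | P4 55-56 | P3 56-57 | P4 57-58 | P3 58-59 |
Completion: P1=54  P2=49  P3=59  P4=58  P5=29  P6=20
Waiting(P5) = turnaround − burst = 15 − 3 = 12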